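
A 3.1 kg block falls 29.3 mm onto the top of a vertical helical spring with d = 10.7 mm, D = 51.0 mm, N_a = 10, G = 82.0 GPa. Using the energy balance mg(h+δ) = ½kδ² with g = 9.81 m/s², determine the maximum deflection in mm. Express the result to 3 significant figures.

k = Gd⁴/(8D³N_a) = (82.0×10³)(10.7⁴)/(8·51.0³·10) = 101.29 N/mm
W = mg = 3.1 × 9.81 = 30.411 N
½kδ² − Wδ − Wh = 0 → δ = (W + √(W² + 2kWh))/k
δ = (30.411 + √(924.83 + 180500))/101.29 = (30.411 + 425.94)/101.29 = 4.5056 mm

4.51 mm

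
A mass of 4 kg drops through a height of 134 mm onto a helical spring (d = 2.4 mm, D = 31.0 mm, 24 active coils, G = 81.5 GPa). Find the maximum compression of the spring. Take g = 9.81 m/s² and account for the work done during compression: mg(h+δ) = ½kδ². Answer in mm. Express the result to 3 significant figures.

k = Gd⁴/(8D³N_a) = (81.5×10³)(2.4⁴)/(8·31.0³·24) = 0.47273 N/mm
W = mg = 4 × 9.81 = 39.24 N
½kδ² − Wδ − Wh = 0 → δ = (W + √(W² + 2kWh))/k
δ = (39.24 + √(1539.8 + 4971.42))/0.47273 = (39.24 + 80.692)/0.47273 = 253.7 mm

254 mm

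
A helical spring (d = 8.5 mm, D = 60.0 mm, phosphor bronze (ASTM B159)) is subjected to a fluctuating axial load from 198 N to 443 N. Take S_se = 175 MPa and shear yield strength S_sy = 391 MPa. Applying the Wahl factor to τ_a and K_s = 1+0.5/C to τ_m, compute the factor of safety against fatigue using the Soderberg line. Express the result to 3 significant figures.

2.33

C = D/d = 60.0/8.5 = 7.0588; K_W = (4C−1)/(4C−4)+0.615/C = 1.2109; K_s = 1+0.5/C = 1.0708
F_a = (F_max−F_min)/2 = 122.5 N; F_m = (F_max+F_min)/2 = 320.5 N
τ_a = K_W·8F_aD/(πd³) = 1.2109 × 30.477 = 36.905 MPa
τ_m = K_s·8F_mD/(πd³) = 1.0708 × 79.738 = 85.386 MPa
Soderberg: 1/n_f = τ_a/S_se + τ_m/S_sy = 36.905/175 + 85.386/391 = 0.21088 + 0.21838 = 0.42926
n_f = 1/0.42926 = 2.33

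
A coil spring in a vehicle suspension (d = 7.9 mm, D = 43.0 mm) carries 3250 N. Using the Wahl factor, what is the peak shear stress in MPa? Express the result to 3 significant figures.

Spring index C = D/d = 43.0/7.9 = 5.4430
K_W = (4C−1)/(4C−4) + 0.615/C = 20.772/17.772 + 0.1130 = 1.2818
τ₀ = 8FD/(πd³) = 8·3250·43.0/(π·7.9³) = 1.118e+06/1548.9 = 721.79 MPa
τ_max = K·τ₀ = 1.2818 × 721.79 = 925.18 MPa

925 MPa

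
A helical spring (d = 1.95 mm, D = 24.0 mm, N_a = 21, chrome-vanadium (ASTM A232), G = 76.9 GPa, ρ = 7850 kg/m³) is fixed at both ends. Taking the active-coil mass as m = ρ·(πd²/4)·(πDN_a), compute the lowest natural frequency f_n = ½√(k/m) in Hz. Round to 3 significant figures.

k = Gd⁴/(8D³N_a) = (76.9×10³)(1.95⁴)/(8·24.0³·21) = 0.47876 N/mm = 478.76 N/m
Wire length L = πDN_a = π·24.0·21 = 1583.4 mm
m = ρ·(πd²/4)·L = 7850 × 2.9865×10⁻⁶ m² × 1.5834 m = 0.03712 kg
f_n = ½√(k/m) = 0.5·√(478.76/0.03712) = 0.5·√(12898) = 56.784 Hz

56.8 Hz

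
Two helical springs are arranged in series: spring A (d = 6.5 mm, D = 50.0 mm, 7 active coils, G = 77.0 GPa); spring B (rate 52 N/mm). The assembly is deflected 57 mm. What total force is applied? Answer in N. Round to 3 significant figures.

k_A = Gd⁴/(8D³N_a) = (77.0×10³)(6.5⁴)/(8·50.0³·7) = 19.636 N/mm
Series: 1/k_eq = 1/19.636 + 1/52 = 0.070158; k_eq = 14.253 N/mm
F = k_eq·δ = 14.253·57 = 812.45 N

812 N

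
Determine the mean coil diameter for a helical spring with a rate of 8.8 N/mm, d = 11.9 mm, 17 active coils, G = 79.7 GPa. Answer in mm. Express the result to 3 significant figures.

D = (Gd⁴/(8N_a·k))^(1/3) = (79.7×10³·11.9⁴/(8·17·8.8))^(1/3)
  = (1.33544e+06)^(1/3) = 110.1222 mm

110 mm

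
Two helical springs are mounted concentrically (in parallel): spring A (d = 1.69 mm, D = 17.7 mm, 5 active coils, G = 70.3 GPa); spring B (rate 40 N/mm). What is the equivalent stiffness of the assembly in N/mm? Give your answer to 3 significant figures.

42.6 N/mm

k_A = Gd⁴/(8D³N_a) = (70.3×10³)(1.69⁴)/(8·17.7³·5) = 2.5854 N/mm
Parallel: k_eq = 2.5854 + 40 = 42.585 N/mm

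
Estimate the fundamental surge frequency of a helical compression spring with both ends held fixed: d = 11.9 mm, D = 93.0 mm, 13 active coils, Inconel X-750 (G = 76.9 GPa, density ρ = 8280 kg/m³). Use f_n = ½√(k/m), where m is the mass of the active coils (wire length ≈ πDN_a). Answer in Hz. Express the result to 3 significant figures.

k = Gd⁴/(8D³N_a) = (76.9×10³)(11.9⁴)/(8·93.0³·13) = 18.435 N/mm = 18435 N/m
Wire length L = πDN_a = π·93.0·13 = 3798.2 mm
m = ρ·(πd²/4)·L = 8280 × 111.22×10⁻⁶ m² × 3.7982 m = 3.4978 kg
f_n = ½√(k/m) = 0.5·√(18435/3.4978) = 0.5·√(5270.4) = 36.299 Hz

36.3 Hz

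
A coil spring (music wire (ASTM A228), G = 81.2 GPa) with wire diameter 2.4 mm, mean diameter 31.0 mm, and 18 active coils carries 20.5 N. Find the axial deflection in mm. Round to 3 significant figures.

k = Gd⁴/(8D³N_a) = (81.2×10³)(2.4⁴)/(8·31.0³·18) = 0.62799 N/mm
δ = F/k = 20.5 / 0.62799 = 32.644 mm

32.6 mm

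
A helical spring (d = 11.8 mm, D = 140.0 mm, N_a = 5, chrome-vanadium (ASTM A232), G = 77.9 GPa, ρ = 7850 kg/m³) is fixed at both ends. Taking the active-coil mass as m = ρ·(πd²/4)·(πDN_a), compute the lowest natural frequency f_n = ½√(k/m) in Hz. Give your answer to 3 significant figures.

42.7 Hz

k = Gd⁴/(8D³N_a) = (77.9×10³)(11.8⁴)/(8·140.0³·5) = 13.76 N/mm = 13760 N/m
Wire length L = πDN_a = π·140.0·5 = 2199.1 mm
m = ρ·(πd²/4)·L = 7850 × 109.36×10⁻⁶ m² × 2.1991 m = 1.8879 kg
f_n = ½√(k/m) = 0.5·√(13760/1.8879) = 0.5·√(7288.7) = 42.687 Hz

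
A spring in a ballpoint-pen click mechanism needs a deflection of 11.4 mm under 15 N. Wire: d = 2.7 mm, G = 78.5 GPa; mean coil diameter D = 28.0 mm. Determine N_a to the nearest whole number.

18

Required rate k = F/δ = 15/11.4 = 1.3158 N/mm
N_a = Gd⁴/(8D³k) = (78.5×10³ × 2.7⁴)/(8 × 28.0³ × 1.3158)
    = 4.17181e+06 / 231074 = 18.05 → 18 coils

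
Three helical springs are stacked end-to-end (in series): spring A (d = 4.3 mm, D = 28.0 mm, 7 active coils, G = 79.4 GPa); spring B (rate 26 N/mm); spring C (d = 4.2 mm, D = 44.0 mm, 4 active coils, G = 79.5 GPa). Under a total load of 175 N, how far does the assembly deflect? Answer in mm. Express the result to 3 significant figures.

33.9 mm

k_A = Gd⁴/(8D³N_a) = (79.4×10³)(4.3⁴)/(8·28.0³·7) = 22.082 N/mm
k_C = Gd⁴/(8D³N_a) = (79.5×10³)(4.2⁴)/(8·44.0³·4) = 9.0752 N/mm
Series: 1/k_eq = 1/22.082 + 1/26 + 1/9.0752 = 0.19394; k_eq = 5.1563 N/mm
δ = F/k_eq = 175/5.1563 = 33.939 mm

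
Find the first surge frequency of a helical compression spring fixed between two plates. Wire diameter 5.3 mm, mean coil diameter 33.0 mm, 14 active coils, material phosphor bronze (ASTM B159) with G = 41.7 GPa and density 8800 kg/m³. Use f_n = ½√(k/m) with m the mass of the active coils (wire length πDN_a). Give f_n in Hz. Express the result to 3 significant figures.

85.2 Hz

k = Gd⁴/(8D³N_a) = (41.7×10³)(5.3⁴)/(8·33.0³·14) = 8.1748 N/mm = 8174.8 N/m
Wire length L = πDN_a = π·33.0·14 = 1451.4 mm
m = ρ·(πd²/4)·L = 8800 × 22.062×10⁻⁶ m² × 1.4514 m = 0.28178 kg
f_n = ½√(k/m) = 0.5·√(8174.8/0.28178) = 0.5·√(29011) = 85.163 Hz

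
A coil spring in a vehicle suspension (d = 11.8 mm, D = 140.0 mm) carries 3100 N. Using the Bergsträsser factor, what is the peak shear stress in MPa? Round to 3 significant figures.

748 MPa

Spring index C = D/d = 140.0/11.8 = 11.8644
K_B = (4C+2)/(4C−3) = 49.458/44.458 = 1.1125
τ₀ = 8FD/(πd³) = 8·3100·140.0/(π·11.8³) = 3.472e+06/5161.7 = 672.64 MPa
τ_max = K·τ₀ = 1.1125 × 672.64 = 748.29 MPa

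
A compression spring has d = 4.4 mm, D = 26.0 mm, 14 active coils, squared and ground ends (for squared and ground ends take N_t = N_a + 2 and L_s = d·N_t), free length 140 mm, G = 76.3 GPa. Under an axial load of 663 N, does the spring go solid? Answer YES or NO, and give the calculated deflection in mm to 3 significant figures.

NO, δ = 45.6 mm

k = Gd⁴/(8D³N_a) = (76.3×10³)(4.4⁴)/(8·26.0³·14) = 14.528 N/mm
N_t = 16; L_s = 4.4·16 = 70.4 mm; δ_solid = L₀ − L_s = 140 − 70.4 = 69.6 mm
δ = F/k = 663/14.528 = 45.637 mm
δ < δ_solid → spring does not go solid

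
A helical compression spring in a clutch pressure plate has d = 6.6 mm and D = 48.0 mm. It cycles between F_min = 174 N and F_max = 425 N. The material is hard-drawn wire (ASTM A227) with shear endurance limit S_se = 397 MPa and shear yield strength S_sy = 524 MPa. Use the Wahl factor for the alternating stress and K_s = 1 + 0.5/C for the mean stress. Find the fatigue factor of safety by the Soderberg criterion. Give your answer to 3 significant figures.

C = D/d = 48.0/6.6 = 7.2727; K_W = (4C−1)/(4C−4)+0.615/C = 1.2041; K_s = 1+0.5/C = 1.0688
F_a = (F_max−F_min)/2 = 125.5 N; F_m = (F_max+F_min)/2 = 299.5 N
τ_a = K_W·8F_aD/(πd³) = 1.2041 × 53.357 = 64.249 MPa
τ_m = K_s·8F_mD/(πd³) = 1.0688 × 127.33 = 136.09 MPa
Soderberg: 1/n_f = τ_a/S_se + τ_m/S_sy = 64.249/397 + 136.09/524 = 0.16184 + 0.25971 = 0.42155
n_f = 1/0.42155 = 2.372

2.37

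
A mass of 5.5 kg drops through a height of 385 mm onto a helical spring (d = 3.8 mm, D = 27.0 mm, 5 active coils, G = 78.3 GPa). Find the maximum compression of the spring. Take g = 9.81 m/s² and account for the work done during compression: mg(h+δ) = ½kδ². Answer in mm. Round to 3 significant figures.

k = Gd⁴/(8D³N_a) = (78.3×10³)(3.8⁴)/(8·27.0³·5) = 20.737 N/mm
W = mg = 5.5 × 9.81 = 53.955 N
½kδ² − Wδ − Wh = 0 → δ = (W + √(W² + 2kWh))/k
δ = (53.955 + √(2911.1 + 861524))/20.737 = (53.955 + 929.75)/20.737 = 47.437 mm

47.4 mm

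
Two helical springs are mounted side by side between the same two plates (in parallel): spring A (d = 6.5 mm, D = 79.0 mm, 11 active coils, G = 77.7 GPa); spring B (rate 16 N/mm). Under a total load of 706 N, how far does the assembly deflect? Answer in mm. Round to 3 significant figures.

k_A = Gd⁴/(8D³N_a) = (77.7×10³)(6.5⁴)/(8·79.0³·11) = 3.1968 N/mm
Parallel: k_eq = 3.1968 + 16 = 19.197 N/mm
δ = F/k_eq = 706/19.197 = 36.777 mm

36.8 mm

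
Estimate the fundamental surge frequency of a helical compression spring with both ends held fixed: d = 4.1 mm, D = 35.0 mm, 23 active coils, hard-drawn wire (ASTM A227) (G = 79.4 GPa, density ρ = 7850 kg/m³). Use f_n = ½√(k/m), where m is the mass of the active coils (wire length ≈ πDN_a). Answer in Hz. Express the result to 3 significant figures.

52.1 Hz

k = Gd⁴/(8D³N_a) = (79.4×10³)(4.1⁴)/(8·35.0³·23) = 2.844 N/mm = 2844 N/m
Wire length L = πDN_a = π·35.0·23 = 2529 mm
m = ρ·(πd²/4)·L = 7850 × 13.203×10⁻⁶ m² × 2.529 m = 0.2621 kg
f_n = ½√(k/m) = 0.5·√(2844/0.2621) = 0.5·√(10851) = 52.084 Hz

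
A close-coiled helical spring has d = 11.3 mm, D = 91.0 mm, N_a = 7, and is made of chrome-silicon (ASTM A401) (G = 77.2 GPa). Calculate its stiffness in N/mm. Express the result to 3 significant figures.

29.8 N/mm

k = Gd⁴/(8D³N_a) = (77.2×10³ × 11.3⁴) / (8 × 91.0³ × 7)
  = 1.25873e+09 / 4.22e+07 = 29.828 N/mm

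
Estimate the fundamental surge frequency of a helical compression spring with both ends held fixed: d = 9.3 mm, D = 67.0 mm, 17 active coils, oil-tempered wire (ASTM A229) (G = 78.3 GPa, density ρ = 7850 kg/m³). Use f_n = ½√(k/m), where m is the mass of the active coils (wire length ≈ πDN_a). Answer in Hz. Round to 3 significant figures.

43.3 Hz

k = Gd⁴/(8D³N_a) = (78.3×10³)(9.3⁴)/(8·67.0³·17) = 14.32 N/mm = 14320 N/m
Wire length L = πDN_a = π·67.0·17 = 3578.3 mm
m = ρ·(πd²/4)·L = 7850 × 67.929×10⁻⁶ m² × 3.5783 m = 1.9081 kg
f_n = ½√(k/m) = 0.5·√(14320/1.9081) = 0.5·√(7504.7) = 43.315 Hz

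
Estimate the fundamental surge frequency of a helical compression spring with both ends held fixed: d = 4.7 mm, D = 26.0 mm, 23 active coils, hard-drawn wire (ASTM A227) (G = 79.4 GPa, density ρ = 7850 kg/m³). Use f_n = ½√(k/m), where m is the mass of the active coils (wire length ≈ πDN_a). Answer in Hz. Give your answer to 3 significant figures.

108 Hz

k = Gd⁴/(8D³N_a) = (79.4×10³)(4.7⁴)/(8·26.0³·23) = 11.98 N/mm = 11980 N/m
Wire length L = πDN_a = π·26.0·23 = 1878.7 mm
m = ρ·(πd²/4)·L = 7850 × 17.349×10⁻⁶ m² × 1.8787 m = 0.25586 kg
f_n = ½√(k/m) = 0.5·√(11980/0.25586) = 0.5·√(46824) = 108.19 Hz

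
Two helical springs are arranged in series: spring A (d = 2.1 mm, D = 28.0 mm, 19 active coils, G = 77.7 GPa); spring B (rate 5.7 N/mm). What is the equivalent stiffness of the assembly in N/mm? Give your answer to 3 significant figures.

k_A = Gd⁴/(8D³N_a) = (77.7×10³)(2.1⁴)/(8·28.0³·19) = 0.45288 N/mm
Series: 1/k_eq = 1/0.45288 + 1/5.7 = 2.3835; k_eq = 0.41954 N/mm

0.420 N/mm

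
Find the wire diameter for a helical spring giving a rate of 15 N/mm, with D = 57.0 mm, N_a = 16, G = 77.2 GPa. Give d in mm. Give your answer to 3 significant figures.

8.24 mm

d = (8D³N_a·k / G)^(1/4) = (8·57.0³·16·15 / (77.2×10³))^0.25
  = (4605.8)^0.25 = 8.2381 mm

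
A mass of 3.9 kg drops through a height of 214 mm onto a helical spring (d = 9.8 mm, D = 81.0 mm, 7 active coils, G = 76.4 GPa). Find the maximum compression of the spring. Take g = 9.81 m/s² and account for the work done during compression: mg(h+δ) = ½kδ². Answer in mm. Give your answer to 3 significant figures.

28.0 mm

k = Gd⁴/(8D³N_a) = (76.4×10³)(9.8⁴)/(8·81.0³·7) = 23.679 N/mm
W = mg = 3.9 × 9.81 = 38.259 N
½kδ² − Wδ − Wh = 0 → δ = (W + √(W² + 2kWh))/k
δ = (38.259 + √(1463.8 + 387732))/23.679 = (38.259 + 623.86)/23.679 = 27.963 mm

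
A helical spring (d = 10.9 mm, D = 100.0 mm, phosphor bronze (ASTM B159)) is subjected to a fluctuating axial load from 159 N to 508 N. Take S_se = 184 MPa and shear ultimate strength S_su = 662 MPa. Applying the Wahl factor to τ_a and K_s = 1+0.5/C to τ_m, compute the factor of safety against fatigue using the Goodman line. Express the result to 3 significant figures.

C = D/d = 100.0/10.9 = 9.1743; K_W = (4C−1)/(4C−4)+0.615/C = 1.1588; K_s = 1+0.5/C = 1.0545
F_a = (F_max−F_min)/2 = 174.5 N; F_m = (F_max+F_min)/2 = 333.5 N
τ_a = K_W·8F_aD/(πd³) = 1.1588 × 34.313 = 39.761 MPa
τ_m = K_s·8F_mD/(πd³) = 1.0545 × 65.578 = 69.152 MPa
Goodman: 1/n_f = τ_a/S_se + τ_m/S_su = 39.761/184 + 69.152/662 = 0.21609 + 0.10446 = 0.32055
n_f = 1/0.32055 = 3.12

3.12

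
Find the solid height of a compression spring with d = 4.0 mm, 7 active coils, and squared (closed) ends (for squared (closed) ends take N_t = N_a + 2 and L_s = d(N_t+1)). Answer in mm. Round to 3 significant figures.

40.0 mm

squared (closed) ends: N_t = N_a + 2 = 7 + 2 = 9
L_s = d·(N_t+1) = 4.0 × 10 = 40 mm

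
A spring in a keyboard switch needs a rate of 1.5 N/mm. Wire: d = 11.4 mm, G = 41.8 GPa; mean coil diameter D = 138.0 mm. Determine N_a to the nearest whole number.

N_a = Gd⁴/(8D³k) = (41.8×10³ × 11.4⁴)/(8 × 138.0³ × 1.5)
    = 7.05985e+08 / 3.15369e+07 = 22.39 → 22 coils

22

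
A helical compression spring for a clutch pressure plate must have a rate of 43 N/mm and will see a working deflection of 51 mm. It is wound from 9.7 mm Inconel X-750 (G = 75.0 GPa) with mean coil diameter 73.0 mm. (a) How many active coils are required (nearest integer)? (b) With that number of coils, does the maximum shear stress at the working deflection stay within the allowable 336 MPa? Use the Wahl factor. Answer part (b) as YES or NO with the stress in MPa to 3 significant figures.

(a) 5 coils; (b) NO, τ_max = 530 MPa

N_a = Gd⁴/(8D³k) = (75.0×10³)(9.7⁴)/(8·73.0³·43) = 4.962 → N_a = 5
Actual rate k = Gd⁴/(8D³·5) = 42.67 N/mm
Working load F = kδ = 42.67·51 = 2176.2 N
C = 73.0/9.7 = 7.5258; K_W = (4C−1)/(4C−4)+0.615/C = 1.1966
τ_max = K_W·8FD/(πd³) = 1.1966·443.24 = 530.4 MPa
τ_max > 336 MPa → exceeds allowable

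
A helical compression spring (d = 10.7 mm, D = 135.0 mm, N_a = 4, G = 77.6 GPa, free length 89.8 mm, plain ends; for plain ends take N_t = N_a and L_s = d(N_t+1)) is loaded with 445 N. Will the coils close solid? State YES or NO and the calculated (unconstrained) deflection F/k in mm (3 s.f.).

k = Gd⁴/(8D³N_a) = (77.6×10³)(10.7⁴)/(8·135.0³·4) = 12.919 N/mm
N_t = 4; L_s = 10.7·5 = 53.5 mm; δ_solid = L₀ − L_s = 89.8 − 53.5 = 36.3 mm
δ = F/k = 445/12.919 = 34.444 mm
δ < δ_solid → spring does not go solid

NO, δ = 34.4 mm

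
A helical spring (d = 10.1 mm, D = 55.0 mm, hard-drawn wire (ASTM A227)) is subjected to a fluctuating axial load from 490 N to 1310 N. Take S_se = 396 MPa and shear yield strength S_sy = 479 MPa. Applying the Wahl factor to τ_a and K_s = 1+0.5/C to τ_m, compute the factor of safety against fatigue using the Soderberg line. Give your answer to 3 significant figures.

2.18

C = D/d = 55.0/10.1 = 5.4455; K_W = (4C−1)/(4C−4)+0.615/C = 1.2816; K_s = 1+0.5/C = 1.0918
F_a = (F_max−F_min)/2 = 410 N; F_m = (F_max+F_min)/2 = 900 N
τ_a = K_W·8F_aD/(πd³) = 1.2816 × 55.734 = 71.432 MPa
τ_m = K_s·8F_mD/(πd³) = 1.0918 × 122.34 = 133.58 MPa
Soderberg: 1/n_f = τ_a/S_se + τ_m/S_sy = 71.432/396 + 133.58/479 = 0.18038 + 0.27887 = 0.45925
n_f = 1/0.45925 = 2.177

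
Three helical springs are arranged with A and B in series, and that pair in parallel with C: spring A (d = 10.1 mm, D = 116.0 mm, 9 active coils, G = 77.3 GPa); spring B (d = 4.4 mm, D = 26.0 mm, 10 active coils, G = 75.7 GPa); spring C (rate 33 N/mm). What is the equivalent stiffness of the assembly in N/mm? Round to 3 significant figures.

k_A = Gd⁴/(8D³N_a) = (77.3×10³)(10.1⁴)/(8·116.0³·9) = 7.1575 N/mm
k_B = Gd⁴/(8D³N_a) = (75.7×10³)(4.4⁴)/(8·26.0³·10) = 20.179 N/mm
Springs A,B series: k_AB = 1/(1/7.1575+1/20.179) = 5.2834 N/mm; parallel with C: k_eq = 5.2834+33 = 38.283 N/mm

38.3 N/mm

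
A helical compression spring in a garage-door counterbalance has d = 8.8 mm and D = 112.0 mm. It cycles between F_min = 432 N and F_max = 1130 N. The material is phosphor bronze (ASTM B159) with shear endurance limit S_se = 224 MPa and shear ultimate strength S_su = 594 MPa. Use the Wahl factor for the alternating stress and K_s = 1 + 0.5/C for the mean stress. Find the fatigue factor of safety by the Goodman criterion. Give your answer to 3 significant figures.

C = D/d = 112.0/8.8 = 12.7273; K_W = (4C−1)/(4C−4)+0.615/C = 1.1123; K_s = 1+0.5/C = 1.0393
F_a = (F_max−F_min)/2 = 349 N; F_m = (F_max+F_min)/2 = 781 N
τ_a = K_W·8F_aD/(πd³) = 1.1123 × 146.06 = 162.46 MPa
τ_m = K_s·8F_mD/(πd³) = 1.0393 × 326.86 = 339.7 MPa
Goodman: 1/n_f = τ_a/S_se + τ_m/S_su = 162.46/224 + 339.7/594 = 0.72527 + 0.57189 = 1.2972
n_f = 1/1.2972 = 0.7709

0.771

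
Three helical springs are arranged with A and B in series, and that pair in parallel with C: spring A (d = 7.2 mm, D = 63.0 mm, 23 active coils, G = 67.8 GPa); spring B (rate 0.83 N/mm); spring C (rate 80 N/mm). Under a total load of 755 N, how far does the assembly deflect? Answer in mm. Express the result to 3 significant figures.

k_A = Gd⁴/(8D³N_a) = (67.8×10³)(7.2⁴)/(8·63.0³·23) = 3.9602 N/mm
Springs A,B series: k_AB = 1/(1/3.9602+1/0.83) = 0.68619 N/mm; parallel with C: k_eq = 0.68619+80 = 80.686 N/mm
δ = F/k_eq = 755/80.686 = 9.3572 mm

9.36 mm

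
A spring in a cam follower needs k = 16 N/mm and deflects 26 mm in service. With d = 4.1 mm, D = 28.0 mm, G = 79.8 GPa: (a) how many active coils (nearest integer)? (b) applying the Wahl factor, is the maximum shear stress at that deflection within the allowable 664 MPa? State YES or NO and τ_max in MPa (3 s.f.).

N_a = Gd⁴/(8D³k) = (79.8×10³)(4.1⁴)/(8·28.0³·16) = 8.025 → N_a = 8
Actual rate k = Gd⁴/(8D³·8) = 16.05 N/mm
Working load F = kδ = 16.05·26 = 417.31 N
C = 28.0/4.1 = 6.8293; K_W = (4C−1)/(4C−4)+0.615/C = 1.2187
τ_max = K_W·8FD/(πd³) = 1.2187·431.72 = 526.15 MPa
τ_max ≤ 664 MPa → acceptable

(a) 8 coils; (b) YES, τ_max = 526 MPa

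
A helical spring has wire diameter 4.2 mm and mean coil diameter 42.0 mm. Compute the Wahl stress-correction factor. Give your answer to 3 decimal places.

C = D/d = 42.0/4.2 = 10.0000
K_W = (4C−1)/(4C−4) + 0.615/C = 39.000/36.000 + 0.0615 = 1.1448

1.145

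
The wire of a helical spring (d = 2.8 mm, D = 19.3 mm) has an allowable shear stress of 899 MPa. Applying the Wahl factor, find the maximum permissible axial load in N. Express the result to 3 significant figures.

C = D/d = 19.3/2.8 = 6.8929
K_W = (4C−1)/(4C−4) + 0.615/C = 26.571/23.571 + 0.0892 = 1.2165
τ_max = K·8FD/(πd³) → F_max = τ_allow·πd³/(8DK)
F_max = 899·π·2.8³/(8·19.3·1.2165) = 61999/187.83 = 330.09 N

330 N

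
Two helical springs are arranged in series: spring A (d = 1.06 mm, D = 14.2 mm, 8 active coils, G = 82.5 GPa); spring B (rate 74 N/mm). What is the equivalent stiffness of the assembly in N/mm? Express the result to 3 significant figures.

k_A = Gd⁴/(8D³N_a) = (82.5×10³)(1.06⁴)/(8·14.2³·8) = 0.56837 N/mm
Series: 1/k_eq = 1/0.56837 + 1/74 = 1.7729; k_eq = 0.56404 N/mm

0.564 N/mm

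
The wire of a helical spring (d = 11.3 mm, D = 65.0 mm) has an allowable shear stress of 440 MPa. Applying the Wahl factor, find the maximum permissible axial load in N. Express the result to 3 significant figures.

C = D/d = 65.0/11.3 = 5.7522
K_W = (4C−1)/(4C−4) + 0.615/C = 22.009/19.009 + 0.1069 = 1.2647
τ_max = K·8FD/(πd³) → F_max = τ_allow·πd³/(8DK)
F_max = 440·π·11.3³/(8·65.0·1.2647) = 1.9945e+06/657.66 = 3032.7 N

3030 N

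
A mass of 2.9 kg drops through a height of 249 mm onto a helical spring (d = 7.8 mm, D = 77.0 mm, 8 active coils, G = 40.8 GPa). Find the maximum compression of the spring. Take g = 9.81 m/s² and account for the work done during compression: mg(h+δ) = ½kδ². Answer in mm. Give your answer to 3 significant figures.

58.1 mm

k = Gd⁴/(8D³N_a) = (40.8×10³)(7.8⁴)/(8·77.0³·8) = 5.1688 N/mm
W = mg = 2.9 × 9.81 = 28.449 N
½kδ² − Wδ − Wh = 0 → δ = (W + √(W² + 2kWh))/k
δ = (28.449 + √(809.35 + 73228.9))/5.1688 = (28.449 + 272.1)/5.1688 = 58.147 mm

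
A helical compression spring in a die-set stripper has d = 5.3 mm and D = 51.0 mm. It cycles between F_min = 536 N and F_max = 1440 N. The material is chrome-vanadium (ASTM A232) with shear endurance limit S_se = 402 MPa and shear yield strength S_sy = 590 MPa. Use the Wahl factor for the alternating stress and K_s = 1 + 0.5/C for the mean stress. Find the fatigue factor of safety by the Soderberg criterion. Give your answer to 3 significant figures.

0.375

C = D/d = 51.0/5.3 = 9.6226; K_W = (4C−1)/(4C−4)+0.615/C = 1.1509; K_s = 1+0.5/C = 1.0520
F_a = (F_max−F_min)/2 = 452 N; F_m = (F_max+F_min)/2 = 988 N
τ_a = K_W·8F_aD/(πd³) = 1.1509 × 394.29 = 453.79 MPa
τ_m = K_s·8F_mD/(πd³) = 1.0520 × 861.87 = 906.65 MPa
Soderberg: 1/n_f = τ_a/S_se + τ_m/S_sy = 453.79/402 + 906.65/590 = 1.12883 + 1.53669 = 2.6655
n_f = 1/2.6655 = 0.3752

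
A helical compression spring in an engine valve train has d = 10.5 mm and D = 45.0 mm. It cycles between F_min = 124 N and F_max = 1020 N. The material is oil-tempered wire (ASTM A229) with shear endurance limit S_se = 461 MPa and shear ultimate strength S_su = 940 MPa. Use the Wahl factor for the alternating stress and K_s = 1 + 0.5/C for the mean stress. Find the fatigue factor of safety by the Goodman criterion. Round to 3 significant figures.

C = D/d = 45.0/10.5 = 4.2857; K_W = (4C−1)/(4C−4)+0.615/C = 1.3718; K_s = 1+0.5/C = 1.1167
F_a = (F_max−F_min)/2 = 448 N; F_m = (F_max+F_min)/2 = 572 N
τ_a = K_W·8F_aD/(πd³) = 1.3718 × 44.347 = 60.833 MPa
τ_m = K_s·8F_mD/(πd³) = 1.1167 × 56.621 = 63.227 MPa
Goodman: 1/n_f = τ_a/S_se + τ_m/S_su = 60.833/461 + 63.227/940 = 0.13196 + 0.06726 = 0.19922
n_f = 1/0.19922 = 5.02

5.02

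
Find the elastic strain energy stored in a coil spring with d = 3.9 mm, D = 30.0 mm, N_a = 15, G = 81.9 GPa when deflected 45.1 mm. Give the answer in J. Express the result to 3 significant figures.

k = Gd⁴/(8D³N_a) = (81.9×10³)(3.9⁴)/(8·30.0³·15) = 5.8479 N/mm
U = ½kδ² = 0.5 × 5.8479 × 45.1² = 5947.3 N·mm = 5.9473 J

5.95 J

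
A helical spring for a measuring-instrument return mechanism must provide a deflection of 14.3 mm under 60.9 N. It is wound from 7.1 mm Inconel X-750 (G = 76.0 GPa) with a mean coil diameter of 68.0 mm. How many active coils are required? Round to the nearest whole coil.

Required rate k = F/δ = 60.9/14.3 = 4.2587 N/mm
N_a = Gd⁴/(8D³k) = (76.0×10³ × 7.1⁴)/(8 × 68.0³ × 4.2587)
    = 1.93129e+08 / 1.07127e+07 = 18.03 → 18 coils

18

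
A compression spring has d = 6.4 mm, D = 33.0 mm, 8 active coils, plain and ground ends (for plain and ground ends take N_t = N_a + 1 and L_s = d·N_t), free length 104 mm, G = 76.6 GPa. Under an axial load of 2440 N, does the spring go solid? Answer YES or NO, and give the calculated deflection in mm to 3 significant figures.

NO, δ = 43.7 mm

k = Gd⁴/(8D³N_a) = (76.6×10³)(6.4⁴)/(8·33.0³·8) = 55.876 N/mm
N_t = 9; L_s = 6.4·9 = 57.6 mm; δ_solid = L₀ − L_s = 104 − 57.6 = 46.4 mm
δ = F/k = 2440/55.876 = 43.668 mm
δ < δ_solid → spring does not go solid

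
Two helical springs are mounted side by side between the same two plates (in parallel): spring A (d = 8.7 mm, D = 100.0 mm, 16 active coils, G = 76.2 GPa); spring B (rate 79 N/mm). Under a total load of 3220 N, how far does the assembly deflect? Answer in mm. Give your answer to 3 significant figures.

39.1 mm

k_A = Gd⁴/(8D³N_a) = (76.2×10³)(8.7⁴)/(8·100.0³·16) = 3.4105 N/mm
Parallel: k_eq = 3.4105 + 79 = 82.411 N/mm
δ = F/k_eq = 3220/82.411 = 39.073 mm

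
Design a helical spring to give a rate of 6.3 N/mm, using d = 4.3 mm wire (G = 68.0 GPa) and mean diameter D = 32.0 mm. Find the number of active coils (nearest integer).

14

N_a = Gd⁴/(8D³k) = (68.0×10³ × 4.3⁴)/(8 × 32.0³ × 6.3)
    = 2.32478e+07 / 1.65151e+06 = 14.08 → 14 coils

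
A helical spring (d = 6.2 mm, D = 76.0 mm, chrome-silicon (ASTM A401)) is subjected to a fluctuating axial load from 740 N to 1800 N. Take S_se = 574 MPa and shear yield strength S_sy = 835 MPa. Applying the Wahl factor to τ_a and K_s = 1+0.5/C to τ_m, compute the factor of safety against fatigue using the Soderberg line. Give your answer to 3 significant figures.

0.471

C = D/d = 76.0/6.2 = 12.2581; K_W = (4C−1)/(4C−4)+0.615/C = 1.1168; K_s = 1+0.5/C = 1.0408
F_a = (F_max−F_min)/2 = 530 N; F_m = (F_max+F_min)/2 = 1270 N
τ_a = K_W·8F_aD/(πd³) = 1.1168 × 430.38 = 480.65 MPa
τ_m = K_s·8F_mD/(πd³) = 1.0408 × 1031.3 = 1073.4 MPa
Soderberg: 1/n_f = τ_a/S_se + τ_m/S_sy = 480.65/574 + 1073.4/835 = 0.83736 + 1.28546 = 2.1228
n_f = 1/2.1228 = 0.4711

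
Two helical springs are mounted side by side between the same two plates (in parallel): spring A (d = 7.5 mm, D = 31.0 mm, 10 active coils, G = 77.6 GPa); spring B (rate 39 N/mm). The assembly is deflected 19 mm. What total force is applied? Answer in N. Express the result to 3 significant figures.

k_A = Gd⁴/(8D³N_a) = (77.6×10³)(7.5⁴)/(8·31.0³·10) = 103.02 N/mm
Parallel: k_eq = 103.02 + 39 = 142.02 N/mm
F = k_eq·δ = 142.02·19 = 2698.4 N

2700 N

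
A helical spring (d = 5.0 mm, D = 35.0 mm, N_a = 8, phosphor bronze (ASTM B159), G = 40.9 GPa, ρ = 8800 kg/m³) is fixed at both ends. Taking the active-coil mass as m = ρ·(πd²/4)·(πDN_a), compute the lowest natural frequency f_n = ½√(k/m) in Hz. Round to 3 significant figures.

k = Gd⁴/(8D³N_a) = (40.9×10³)(5.0⁴)/(8·35.0³·8) = 9.3158 N/mm = 9315.8 N/m
Wire length L = πDN_a = π·35.0·8 = 879.65 mm
m = ρ·(πd²/4)·L = 8800 × 19.635×10⁻⁶ m² × 0.87965 m = 0.15199 kg
f_n = ½√(k/m) = 0.5·√(9315.8/0.15199) = 0.5·√(61291) = 123.79 Hz

124 Hz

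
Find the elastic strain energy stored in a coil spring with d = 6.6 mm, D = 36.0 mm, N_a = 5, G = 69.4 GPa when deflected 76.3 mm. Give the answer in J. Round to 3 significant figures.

205 J

k = Gd⁴/(8D³N_a) = (69.4×10³)(6.6⁴)/(8·36.0³·5) = 70.561 N/mm
U = ½kδ² = 0.5 × 70.561 × 76.3² = 2.0539e+05 N·mm = 205.39 J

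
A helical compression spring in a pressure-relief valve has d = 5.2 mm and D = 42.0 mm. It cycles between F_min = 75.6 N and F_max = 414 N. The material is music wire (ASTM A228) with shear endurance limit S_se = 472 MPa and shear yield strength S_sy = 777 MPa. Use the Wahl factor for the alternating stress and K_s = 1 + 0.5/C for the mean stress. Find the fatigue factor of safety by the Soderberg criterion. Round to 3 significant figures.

1.73

C = D/d = 42.0/5.2 = 8.0769; K_W = (4C−1)/(4C−4)+0.615/C = 1.1821; K_s = 1+0.5/C = 1.0619
F_a = (F_max−F_min)/2 = 169.2 N; F_m = (F_max+F_min)/2 = 244.8 N
τ_a = K_W·8F_aD/(πd³) = 1.1821 × 128.7 = 152.14 MPa
τ_m = K_s·8F_mD/(πd³) = 1.0619 × 186.2 = 197.73 MPa
Soderberg: 1/n_f = τ_a/S_se + τ_m/S_sy = 152.14/472 + 197.73/777 = 0.32233 + 0.25448 = 0.57681
n_f = 1/0.57681 = 1.734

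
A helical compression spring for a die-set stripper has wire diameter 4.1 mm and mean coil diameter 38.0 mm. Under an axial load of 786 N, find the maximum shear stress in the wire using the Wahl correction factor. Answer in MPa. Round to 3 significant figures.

Spring index C = D/d = 38.0/4.1 = 9.2683
K_W = (4C−1)/(4C−4) + 0.615/C = 36.073/33.073 + 0.0664 = 1.1571
τ₀ = 8FD/(πd³) = 8·786·38.0/(π·4.1³) = 238944/216.52 = 1103.6 MPa
τ_max = K·τ₀ = 1.1571 × 1103.6 = 1276.9 MPa

1280 MPa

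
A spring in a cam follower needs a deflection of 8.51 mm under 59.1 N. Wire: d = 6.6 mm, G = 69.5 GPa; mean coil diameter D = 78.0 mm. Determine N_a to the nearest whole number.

Required rate k = F/δ = 59.1/8.51 = 6.9448 N/mm
N_a = Gd⁴/(8D³k) = (69.5×10³ × 6.6⁴)/(8 × 78.0³ × 6.9448)
    = 1.31874e+08 / 2.63652e+07 = 5.002 → 5 coils

5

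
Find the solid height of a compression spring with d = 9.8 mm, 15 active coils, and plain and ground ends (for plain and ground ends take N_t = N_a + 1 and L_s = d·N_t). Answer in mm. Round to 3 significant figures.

plain and ground ends: N_t = N_a + 1 = 15 + 1 = 16
L_s = d·N_t = 9.8 × 16 = 156.8 mm

157 mm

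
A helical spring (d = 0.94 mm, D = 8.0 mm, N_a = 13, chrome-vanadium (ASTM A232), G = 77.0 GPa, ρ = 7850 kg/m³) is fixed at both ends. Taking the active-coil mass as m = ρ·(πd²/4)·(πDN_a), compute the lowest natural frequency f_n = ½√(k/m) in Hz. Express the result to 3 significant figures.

k = Gd⁴/(8D³N_a) = (77.0×10³)(0.94⁴)/(8·8.0³·13) = 1.129 N/mm = 1129 N/m
Wire length L = πDN_a = π·8.0·13 = 326.73 mm
m = ρ·(πd²/4)·L = 7850 × 0.69398×10⁻⁶ m² × 0.32673 m = 0.0017799 kg
f_n = ½√(k/m) = 0.5·√(1129/0.0017799) = 0.5·√(6.3431e+05) = 398.22 Hz

398 Hz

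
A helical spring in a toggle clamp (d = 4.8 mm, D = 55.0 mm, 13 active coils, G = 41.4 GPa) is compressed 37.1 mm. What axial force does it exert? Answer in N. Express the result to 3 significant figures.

k = Gd⁴/(8D³N_a) = (41.4×10³)(4.8⁴)/(8·55.0³·13) = 1.2701 N/mm
F = k·δ = 1.2701 × 37.1 = 47.121 N

47.1 N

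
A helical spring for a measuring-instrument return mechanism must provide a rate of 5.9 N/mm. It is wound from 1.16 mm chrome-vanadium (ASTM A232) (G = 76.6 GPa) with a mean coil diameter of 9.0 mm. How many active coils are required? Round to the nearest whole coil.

4

N_a = Gd⁴/(8D³k) = (76.6×10³ × 1.16⁴)/(8 × 9.0³ × 5.9)
    = 138695 / 34408.8 = 4.031 → 4 coils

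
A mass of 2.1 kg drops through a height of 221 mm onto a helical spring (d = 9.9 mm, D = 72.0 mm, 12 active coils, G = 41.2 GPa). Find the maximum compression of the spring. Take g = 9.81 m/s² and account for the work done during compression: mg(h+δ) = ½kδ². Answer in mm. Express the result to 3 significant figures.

30.6 mm

k = Gd⁴/(8D³N_a) = (41.2×10³)(9.9⁴)/(8·72.0³·12) = 11.045 N/mm
W = mg = 2.1 × 9.81 = 20.601 N
½kδ² − Wδ − Wh = 0 → δ = (W + √(W² + 2kWh))/k
δ = (20.601 + √(424.4 + 100573))/11.045 = (20.601 + 317.8)/11.045 = 30.638 mm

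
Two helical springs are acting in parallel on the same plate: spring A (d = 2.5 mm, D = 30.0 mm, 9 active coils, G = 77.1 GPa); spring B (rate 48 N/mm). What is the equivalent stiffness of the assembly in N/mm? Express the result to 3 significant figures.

49.5 N/mm

k_A = Gd⁴/(8D³N_a) = (77.1×10³)(2.5⁴)/(8·30.0³·9) = 1.5492 N/mm
Parallel: k_eq = 1.5492 + 48 = 49.549 N/mm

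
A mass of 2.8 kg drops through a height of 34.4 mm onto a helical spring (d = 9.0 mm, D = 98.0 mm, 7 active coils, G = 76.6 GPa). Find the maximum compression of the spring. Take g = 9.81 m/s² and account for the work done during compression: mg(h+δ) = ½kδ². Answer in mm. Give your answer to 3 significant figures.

17.3 mm

k = Gd⁴/(8D³N_a) = (76.6×10³)(9.0⁴)/(8·98.0³·7) = 9.5353 N/mm
W = mg = 2.8 × 9.81 = 27.468 N
½kδ² − Wδ − Wh = 0 → δ = (W + √(W² + 2kWh))/k
δ = (27.468 + √(754.49 + 18019.7))/9.5353 = (27.468 + 137.02)/9.5353 = 17.25 mm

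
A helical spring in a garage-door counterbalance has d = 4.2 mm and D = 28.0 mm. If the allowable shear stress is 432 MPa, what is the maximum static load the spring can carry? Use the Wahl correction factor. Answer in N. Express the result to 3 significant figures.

C = D/d = 28.0/4.2 = 6.6667
K_W = (4C−1)/(4C−4) + 0.615/C = 25.667/22.667 + 0.0923 = 1.2246
τ_max = K·8FD/(πd³) → F_max = τ_allow·πd³/(8DK)
F_max = 432·π·4.2³/(8·28.0·1.2246) = 1.0055e+05/274.31 = 366.55 N

367 N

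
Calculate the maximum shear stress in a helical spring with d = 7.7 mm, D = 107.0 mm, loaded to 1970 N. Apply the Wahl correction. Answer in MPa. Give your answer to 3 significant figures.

1300 MPa

Spring index C = D/d = 107.0/7.7 = 13.8961
K_W = (4C−1)/(4C−4) + 0.615/C = 54.584/51.584 + 0.0443 = 1.1024
τ₀ = 8FD/(πd³) = 8·1970·107.0/(π·7.7³) = 1.68632e+06/1434.2 = 1175.8 MPa
τ_max = K·τ₀ = 1.1024 × 1175.8 = 1296.2 MPa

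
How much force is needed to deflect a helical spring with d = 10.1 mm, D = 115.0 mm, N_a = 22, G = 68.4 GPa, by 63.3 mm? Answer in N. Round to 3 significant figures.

k = Gd⁴/(8D³N_a) = (68.4×10³)(10.1⁴)/(8·115.0³·22) = 2.6591 N/mm
F = k·δ = 2.6591 × 63.3 = 168.32 N

168 N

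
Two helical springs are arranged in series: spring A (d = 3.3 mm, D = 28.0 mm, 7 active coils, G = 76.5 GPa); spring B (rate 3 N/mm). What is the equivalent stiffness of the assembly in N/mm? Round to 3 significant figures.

k_A = Gd⁴/(8D³N_a) = (76.5×10³)(3.3⁴)/(8·28.0³·7) = 7.38 N/mm
Series: 1/k_eq = 1/7.38 + 1/3 = 0.46884; k_eq = 2.1329 N/mm

2.13 N/mm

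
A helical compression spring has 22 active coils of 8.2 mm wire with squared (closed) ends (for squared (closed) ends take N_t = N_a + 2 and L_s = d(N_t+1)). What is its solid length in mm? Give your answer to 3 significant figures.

squared (closed) ends: N_t = N_a + 2 = 22 + 2 = 24
L_s = d·(N_t+1) = 8.2 × 25 = 205 mm

205 mm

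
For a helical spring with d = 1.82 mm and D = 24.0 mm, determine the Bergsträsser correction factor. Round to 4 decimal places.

1.1005

C = D/d = 24.0/1.82 = 13.1868
K_B = (4C+2)/(4C−3) = 54.747/49.747 = 1.1005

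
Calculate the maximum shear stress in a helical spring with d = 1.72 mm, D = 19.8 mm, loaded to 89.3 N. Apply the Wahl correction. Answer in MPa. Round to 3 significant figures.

Spring index C = D/d = 19.8/1.72 = 11.5116
K_W = (4C−1)/(4C−4) + 0.615/C = 45.047/42.047 + 0.0534 = 1.1248
τ₀ = 8FD/(πd³) = 8·89.3·19.8/(π·1.72³) = 14145.1/15.986 = 884.85 MPa
τ_max = K·τ₀ = 1.1248 × 884.85 = 995.26 MPa

995 MPa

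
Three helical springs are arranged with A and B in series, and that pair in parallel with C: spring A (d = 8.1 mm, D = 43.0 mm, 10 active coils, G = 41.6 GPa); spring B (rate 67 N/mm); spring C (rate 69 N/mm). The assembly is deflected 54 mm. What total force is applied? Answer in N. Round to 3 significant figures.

k_A = Gd⁴/(8D³N_a) = (41.6×10³)(8.1⁴)/(8·43.0³·10) = 28.154 N/mm
Springs A,B series: k_AB = 1/(1/28.154+1/67) = 19.824 N/mm; parallel with C: k_eq = 19.824+69 = 88.824 N/mm
F = k_eq·δ = 88.824·54 = 4796.5 N

4800 N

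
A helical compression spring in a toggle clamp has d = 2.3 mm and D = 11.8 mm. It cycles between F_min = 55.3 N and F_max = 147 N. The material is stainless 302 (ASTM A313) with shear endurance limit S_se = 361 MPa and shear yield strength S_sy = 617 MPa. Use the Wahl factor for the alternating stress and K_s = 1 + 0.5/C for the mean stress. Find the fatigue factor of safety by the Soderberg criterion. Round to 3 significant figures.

1.17

C = D/d = 11.8/2.3 = 5.1304; K_W = (4C−1)/(4C−4)+0.615/C = 1.3015; K_s = 1+0.5/C = 1.0975
F_a = (F_max−F_min)/2 = 45.85 N; F_m = (F_max+F_min)/2 = 101.15 N
τ_a = K_W·8F_aD/(πd³) = 1.3015 × 113.23 = 147.37 MPa
τ_m = K_s·8F_mD/(πd³) = 1.0975 × 249.81 = 274.15 MPa
Soderberg: 1/n_f = τ_a/S_se + τ_m/S_sy = 147.37/361 + 274.15/617 = 0.40822 + 0.44433 = 0.85256
n_f = 1/0.85256 = 1.173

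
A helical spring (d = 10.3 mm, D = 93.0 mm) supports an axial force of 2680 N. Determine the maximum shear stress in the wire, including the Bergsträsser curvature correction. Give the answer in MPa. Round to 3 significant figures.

669 MPa

Spring index C = D/d = 93.0/10.3 = 9.0291
K_B = (4C+2)/(4C−3) = 38.117/33.117 = 1.1510
τ₀ = 8FD/(πd³) = 8·2680·93.0/(π·10.3³) = 1.99392e+06/3432.9 = 580.83 MPa
τ_max = K·τ₀ = 1.1510 × 580.83 = 668.52 MPa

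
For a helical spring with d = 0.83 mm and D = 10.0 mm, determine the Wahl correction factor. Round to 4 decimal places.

C = D/d = 10.0/0.83 = 12.0482
K_W = (4C−1)/(4C−4) + 0.615/C = 47.193/44.193 + 0.0510 = 1.1189

1.1189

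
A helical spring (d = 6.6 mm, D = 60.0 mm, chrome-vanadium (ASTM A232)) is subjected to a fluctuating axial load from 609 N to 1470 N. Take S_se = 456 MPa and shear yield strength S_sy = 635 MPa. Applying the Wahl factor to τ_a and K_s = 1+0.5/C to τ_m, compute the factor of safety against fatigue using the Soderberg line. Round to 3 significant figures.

C = D/d = 60.0/6.6 = 9.0909; K_W = (4C−1)/(4C−4)+0.615/C = 1.1603; K_s = 1+0.5/C = 1.0550
F_a = (F_max−F_min)/2 = 430.5 N; F_m = (F_max+F_min)/2 = 1039.5 N
τ_a = K_W·8F_aD/(πd³) = 1.1603 × 228.79 = 265.47 MPa
τ_m = K_s·8F_mD/(πd³) = 1.0550 × 552.44 = 582.82 MPa
Soderberg: 1/n_f = τ_a/S_se + τ_m/S_sy = 265.47/456 + 582.82/635 = 0.58218 + 0.91783 = 1.5
n_f = 1/1.5 = 0.6667

0.667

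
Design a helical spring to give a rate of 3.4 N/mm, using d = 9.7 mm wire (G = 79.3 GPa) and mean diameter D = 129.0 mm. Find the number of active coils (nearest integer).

12

N_a = Gd⁴/(8D³k) = (79.3×10³ × 9.7⁴)/(8 × 129.0³ × 3.4)
    = 7.02037e+08 / 5.83899e+07 = 12.02 → 12 coils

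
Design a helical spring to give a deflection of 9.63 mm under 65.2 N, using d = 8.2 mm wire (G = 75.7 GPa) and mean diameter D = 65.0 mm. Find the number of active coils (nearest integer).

23

Required rate k = F/δ = 65.2/9.63 = 6.7705 N/mm
N_a = Gd⁴/(8D³k) = (75.7×10³ × 8.2⁴)/(8 × 65.0³ × 6.7705)
    = 3.42256e+08 / 1.48748e+07 = 23.01 → 23 coils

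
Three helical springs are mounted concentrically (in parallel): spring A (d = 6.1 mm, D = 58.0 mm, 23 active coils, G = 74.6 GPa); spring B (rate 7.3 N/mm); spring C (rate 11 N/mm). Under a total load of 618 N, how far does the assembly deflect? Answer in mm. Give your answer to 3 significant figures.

k_A = Gd⁴/(8D³N_a) = (74.6×10³)(6.1⁴)/(8·58.0³·23) = 2.8771 N/mm
Parallel: k_eq = 2.8771 + 7.3 + 11 = 21.177 N/mm
δ = F/k_eq = 618/21.177 = 29.182 mm

29.2 mm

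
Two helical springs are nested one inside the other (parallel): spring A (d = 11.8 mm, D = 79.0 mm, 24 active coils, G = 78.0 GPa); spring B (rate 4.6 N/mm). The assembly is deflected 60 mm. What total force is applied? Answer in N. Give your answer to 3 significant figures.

k_A = Gd⁴/(8D³N_a) = (78.0×10³)(11.8⁴)/(8·79.0³·24) = 15.975 N/mm
Parallel: k_eq = 15.975 + 4.6 = 20.575 N/mm
F = k_eq·δ = 20.575·60 = 1234.5 N

1230 N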